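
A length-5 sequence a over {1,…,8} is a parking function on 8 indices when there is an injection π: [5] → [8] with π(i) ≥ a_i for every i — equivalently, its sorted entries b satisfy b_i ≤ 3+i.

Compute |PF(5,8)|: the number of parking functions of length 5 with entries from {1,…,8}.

#PF = (8−5+1)·(8+1)^(5−1) = 4·6561 = 26244 (Pollak)
One tuple (7,6,3,3,7) → sorted (3,3,6,7,7): b_i ≤ 3+i ∀i, a PF.

26244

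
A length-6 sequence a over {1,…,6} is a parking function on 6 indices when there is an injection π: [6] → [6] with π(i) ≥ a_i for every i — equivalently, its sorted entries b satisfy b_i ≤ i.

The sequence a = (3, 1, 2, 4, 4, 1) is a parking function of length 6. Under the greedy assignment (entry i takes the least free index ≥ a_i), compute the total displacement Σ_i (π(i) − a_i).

Σπ = 6·7/2 = 21 (π permutes [6]); Σa = 3+1+2+4+4+1 = 15; disp = 21−15 = 6.

6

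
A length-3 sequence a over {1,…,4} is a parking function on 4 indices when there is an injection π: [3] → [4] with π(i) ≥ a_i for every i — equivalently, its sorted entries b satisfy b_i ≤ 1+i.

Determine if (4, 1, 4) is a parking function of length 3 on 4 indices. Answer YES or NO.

NO

Sorted: b = (1, 4, 4).
  b_1=1 ≤ 2
  b_2=4 > 3
  fails at i=2 ⇒ NO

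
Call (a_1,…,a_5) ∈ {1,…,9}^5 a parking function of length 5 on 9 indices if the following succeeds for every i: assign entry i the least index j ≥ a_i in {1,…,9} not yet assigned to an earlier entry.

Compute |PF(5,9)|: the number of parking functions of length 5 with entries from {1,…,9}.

50000

|PF| = (9+1−5)·(9+1)^{5−1} = 5 · 10000 = 50000 [KW]
Check (2,4,9,4,6) → sorted (2,4,4,6,9): b_i ≤ 4+i ∀i, a PF.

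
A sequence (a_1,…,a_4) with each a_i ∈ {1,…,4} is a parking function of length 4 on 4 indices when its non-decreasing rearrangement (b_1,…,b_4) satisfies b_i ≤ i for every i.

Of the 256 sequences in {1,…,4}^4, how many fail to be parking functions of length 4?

|PF| = (5−4)·5^(4−1) = 1 · 125 = 125 [KW]
One tuple (3,2,3,3) → sorted (2,3,3,3): b_1=2>1, not a PF.
Total 256; non-PF = 256−125 = 131

131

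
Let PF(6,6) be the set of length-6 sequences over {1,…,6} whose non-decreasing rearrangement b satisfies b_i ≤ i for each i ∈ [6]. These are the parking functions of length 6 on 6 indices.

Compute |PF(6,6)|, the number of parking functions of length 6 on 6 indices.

16807

#PF = (6−6+1)·(6+1)^(6−1) = 1·16807 = 16807 [KW]
Check (6,1,5,4,2,3) → sorted (1,2,3,4,5,6): b_i ≤ i ∀i, a PF.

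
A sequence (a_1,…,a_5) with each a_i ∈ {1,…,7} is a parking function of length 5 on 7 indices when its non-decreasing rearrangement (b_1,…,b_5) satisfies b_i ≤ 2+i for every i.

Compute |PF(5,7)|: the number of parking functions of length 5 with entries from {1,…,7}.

12288

|PF| = (8−5)·8^(5−1) = 3 · 4096 = 12288 [KW]
Check (1,1,2,3,1) → sorted (1,1,1,2,3): b_i ≤ 2+i ∀i, a PF.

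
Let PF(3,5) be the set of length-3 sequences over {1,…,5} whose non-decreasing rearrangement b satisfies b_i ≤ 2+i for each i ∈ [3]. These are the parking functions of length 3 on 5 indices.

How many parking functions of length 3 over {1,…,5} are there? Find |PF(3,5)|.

108

|PF| = (5−3+1)·(5+1)^(3−1) = 3·36 = 108 (Pollak)
Example (3,5,4) → sorted (3,4,5): b_i ≤ 2+i ∀i, a PF.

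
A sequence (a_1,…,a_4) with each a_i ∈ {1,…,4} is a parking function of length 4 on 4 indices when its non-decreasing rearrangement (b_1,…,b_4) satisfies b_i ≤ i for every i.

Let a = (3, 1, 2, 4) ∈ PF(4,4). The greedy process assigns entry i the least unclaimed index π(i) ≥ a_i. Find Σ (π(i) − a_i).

Σπ = 10 ({1..4} each once); Σa = 3+1+2+4 = 10; disp = 10−10 = 0.

0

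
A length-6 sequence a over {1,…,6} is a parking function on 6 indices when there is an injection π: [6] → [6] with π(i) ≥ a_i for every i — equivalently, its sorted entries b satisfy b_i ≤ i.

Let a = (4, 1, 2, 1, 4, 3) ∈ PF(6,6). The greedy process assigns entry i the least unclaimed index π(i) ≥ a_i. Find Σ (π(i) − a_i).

6

Σπ = 21 ({1..6} each once); Σa = 4+1+2+1+4+3 = 15; disp = 21−15 = 6.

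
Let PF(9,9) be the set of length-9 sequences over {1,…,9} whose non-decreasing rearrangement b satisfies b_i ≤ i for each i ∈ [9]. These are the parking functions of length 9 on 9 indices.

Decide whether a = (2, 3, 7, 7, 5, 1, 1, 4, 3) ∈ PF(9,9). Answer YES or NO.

Rearranged: b = (1, 1, 2, 3, 3, 4, 5, 7, 7).
  b_1=1 ≤ 1
  b_2=1 ≤ 2
  b_3=2 ≤ 3
  b_4=3 ≤ 4
  b_5=3 ≤ 5
  b_6=4 ≤ 6
  b_7=5 ≤ 7
  b_8=7 ≤ 8
  b_9=7 ≤ 9
All bounds hold ⇒ YES

YES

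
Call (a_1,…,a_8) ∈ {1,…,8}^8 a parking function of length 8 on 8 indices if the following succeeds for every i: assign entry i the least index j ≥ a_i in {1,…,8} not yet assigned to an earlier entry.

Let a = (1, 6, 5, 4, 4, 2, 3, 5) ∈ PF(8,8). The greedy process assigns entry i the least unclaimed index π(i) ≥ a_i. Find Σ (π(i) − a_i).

Σπ(i) = 1+…+8 = 36; Σa = 1+6+5+4+4+2+3+5 = 30; disp = 36−30 = 6.

6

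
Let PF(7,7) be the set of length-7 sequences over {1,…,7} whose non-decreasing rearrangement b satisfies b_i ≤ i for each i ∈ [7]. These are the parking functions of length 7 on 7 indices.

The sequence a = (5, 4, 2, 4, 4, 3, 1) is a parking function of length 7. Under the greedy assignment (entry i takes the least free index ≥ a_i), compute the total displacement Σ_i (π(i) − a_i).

Σπ = 7·8/2 = 28 (π permutes [7]); Σa = 5+4+2+4+4+3+1 = 23; disp = 28−23 = 5.

5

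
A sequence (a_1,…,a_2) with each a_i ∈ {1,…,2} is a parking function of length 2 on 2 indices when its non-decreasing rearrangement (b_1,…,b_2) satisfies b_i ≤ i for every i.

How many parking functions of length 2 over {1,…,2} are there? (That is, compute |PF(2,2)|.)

#PF = 1·3^1 = 1×3 = 3 (Konheim–Weiss)
Check (1,1) → sorted (1,1): b_i ≤ i ∀i, a PF.

3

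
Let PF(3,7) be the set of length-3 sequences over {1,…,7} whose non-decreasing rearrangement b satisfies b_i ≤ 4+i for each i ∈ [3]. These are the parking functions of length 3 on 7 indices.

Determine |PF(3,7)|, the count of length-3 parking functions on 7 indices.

320

|PF(3,7)| = (7−3+1)·(7+1)^(3−1) = 5×64 = 320 [KW]
One tuple (7,6,3) → sorted (3,6,7): b_i ≤ 4+i ∀i, a PF.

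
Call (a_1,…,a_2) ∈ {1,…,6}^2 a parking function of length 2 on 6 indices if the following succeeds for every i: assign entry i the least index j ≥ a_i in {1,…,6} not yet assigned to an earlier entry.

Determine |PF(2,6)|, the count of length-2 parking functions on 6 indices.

35

|PF| = (6+1−2)·(6+1)^{2−1} = 5×7 = 35 (Pollak)
One tuple (2,6) → sorted (2,6): b_i ≤ 4+i ∀i, a PF.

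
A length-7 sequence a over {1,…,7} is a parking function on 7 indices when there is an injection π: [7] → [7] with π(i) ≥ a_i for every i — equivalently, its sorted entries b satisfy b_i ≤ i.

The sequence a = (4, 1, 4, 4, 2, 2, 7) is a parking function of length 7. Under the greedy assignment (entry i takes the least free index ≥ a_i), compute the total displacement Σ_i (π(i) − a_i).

4

Σπ(i) = 1+…+7 = 28; Σa = 4+1+4+4+2+2+7 = 24; disp = 28−24 = 4.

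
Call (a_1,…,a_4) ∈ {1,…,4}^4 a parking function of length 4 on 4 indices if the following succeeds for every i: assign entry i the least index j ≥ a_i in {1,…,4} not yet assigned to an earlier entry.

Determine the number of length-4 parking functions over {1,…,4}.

|PF| = 1·5^3 = 1·125 = 125
Check (3,1,2,3) → sorted (1,2,3,3): b_i ≤ i ∀i, a PF.

125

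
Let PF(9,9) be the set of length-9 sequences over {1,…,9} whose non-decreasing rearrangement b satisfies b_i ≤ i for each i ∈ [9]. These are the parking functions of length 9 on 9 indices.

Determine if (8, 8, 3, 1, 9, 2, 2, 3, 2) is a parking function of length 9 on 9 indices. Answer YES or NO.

Sorted: b = (1, 2, 2, 2, 3, 3, 8, 8, 9).
  b_1=1 ≤ 1
  b_2=2 ≤ 2
  b_3=2 ≤ 3
  b_4=2 ≤ 4
  b_5=3 ≤ 5
  b_6=3 ≤ 6
  b_7=8 > 7
  fails at i=7 ⇒ NO

NO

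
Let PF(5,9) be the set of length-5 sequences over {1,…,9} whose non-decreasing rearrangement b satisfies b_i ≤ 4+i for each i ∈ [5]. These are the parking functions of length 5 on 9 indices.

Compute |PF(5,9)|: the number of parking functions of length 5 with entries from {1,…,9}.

#PF = (9−5+1)·(9+1)^(5−1) = 5×10000 = 50000 (Konheim–Weiss)
Example (4,1,9,4,3) → sorted (1,3,4,4,9): b_i ≤ 4+i ∀i, a PF.

50000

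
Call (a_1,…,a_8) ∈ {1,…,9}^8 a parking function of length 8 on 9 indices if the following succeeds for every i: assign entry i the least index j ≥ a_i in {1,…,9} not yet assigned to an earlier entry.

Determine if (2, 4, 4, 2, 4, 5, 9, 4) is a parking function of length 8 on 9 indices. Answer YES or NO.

YES

Sorted: b = (2, 2, 4, 4, 4, 4, 5, 9).
  b_1=2 ≤ 2
  b_2=2 ≤ 3
  b_3=4 ≤ 4
  b_4=4 ≤ 5
  b_5=4 ≤ 6
  b_6=4 ≤ 7
  b_7=5 ≤ 8
  b_8=9 ≤ 9
All bounds hold ⇒ YES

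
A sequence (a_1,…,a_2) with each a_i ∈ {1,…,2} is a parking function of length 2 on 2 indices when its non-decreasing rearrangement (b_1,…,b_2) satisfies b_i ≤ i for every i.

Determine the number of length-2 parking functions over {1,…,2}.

|PF(2,2)| = (3−2)·3^(2−1) = 1·3 = 3
Check (1,1) → sorted (1,1): b_i ≤ i ∀i, a PF.

3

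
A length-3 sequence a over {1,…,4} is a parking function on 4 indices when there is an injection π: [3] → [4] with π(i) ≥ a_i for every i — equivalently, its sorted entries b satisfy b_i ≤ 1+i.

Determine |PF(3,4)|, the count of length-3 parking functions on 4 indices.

50

|PF| = (5−3)·5^(3−1) = 2·25 = 50
Example (1,2,4) → sorted (1,2,4): b_i ≤ 1+i ∀i, a PF.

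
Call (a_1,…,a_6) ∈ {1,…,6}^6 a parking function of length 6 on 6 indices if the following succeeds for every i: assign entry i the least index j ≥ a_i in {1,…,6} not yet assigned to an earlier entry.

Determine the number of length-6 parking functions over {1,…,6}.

16807

|PF(6,6)| = (6−6+1)·(6+1)^(6−1) = 1 · 16807 = 16807 (Pollak)
Example (1,4,2,5,5,3) → sorted (1,2,3,4,5,5): b_i ≤ i ∀i, a PF.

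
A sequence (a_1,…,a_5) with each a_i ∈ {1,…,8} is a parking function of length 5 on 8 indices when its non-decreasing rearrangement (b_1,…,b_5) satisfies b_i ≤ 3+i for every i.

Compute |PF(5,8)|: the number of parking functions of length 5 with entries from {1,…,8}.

|PF| = 4·9^4 = 4·6561 = 26244
Check (1,4,6,5,4) → sorted (1,4,4,5,6): b_i ≤ 3+i ∀i, a PF.

26244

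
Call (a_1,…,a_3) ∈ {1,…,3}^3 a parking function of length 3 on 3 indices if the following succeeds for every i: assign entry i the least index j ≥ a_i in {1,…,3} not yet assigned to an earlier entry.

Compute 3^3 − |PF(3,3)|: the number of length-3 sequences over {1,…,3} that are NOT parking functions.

11

|PF(3,3)| = (3+1−3)·(3+1)^{3−1} = 1 · 16 = 16 (Pollak)
Example (2,2,3) → sorted (2,2,3): b_1=2>1, not a PF.
3^3 − 16 = 27 − 16 = 11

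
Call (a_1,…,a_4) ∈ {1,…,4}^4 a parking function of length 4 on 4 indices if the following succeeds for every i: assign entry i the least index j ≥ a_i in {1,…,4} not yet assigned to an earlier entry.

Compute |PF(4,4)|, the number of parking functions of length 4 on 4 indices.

125

#PF = 1·5^3 = 1×125 = 125 [KW]
E.g. (3,1,1,4) → sorted (1,1,3,4): b_i ≤ i ∀i, a PF.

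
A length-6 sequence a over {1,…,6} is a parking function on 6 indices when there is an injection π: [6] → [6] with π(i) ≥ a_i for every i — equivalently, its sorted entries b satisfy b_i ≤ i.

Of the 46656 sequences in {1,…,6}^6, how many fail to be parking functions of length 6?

|PF| = (6+1−6)·(6+1)^{6−1} = 1×16807 = 16807
Check (6,5,4,6,3,1) → sorted (1,3,4,5,6,6): b_2=3>2, not a PF.
Total 46656; non-PF = 46656−16807 = 29849

29849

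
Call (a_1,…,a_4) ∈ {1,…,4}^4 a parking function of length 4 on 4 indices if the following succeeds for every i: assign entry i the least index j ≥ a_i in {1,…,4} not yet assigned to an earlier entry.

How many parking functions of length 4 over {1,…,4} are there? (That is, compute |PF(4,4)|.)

125

|PF| = (5−4)·5^(4−1) = 1 · 125 = 125 (Konheim–Weiss)
E.g. (1,2,2,1) → sorted (1,1,2,2): b_i ≤ i ∀i, a PF.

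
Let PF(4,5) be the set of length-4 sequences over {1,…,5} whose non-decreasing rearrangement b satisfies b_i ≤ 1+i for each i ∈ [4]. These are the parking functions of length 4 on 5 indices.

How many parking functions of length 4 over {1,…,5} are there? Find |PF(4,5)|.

|PF(4,5)| = (5+1−4)·(5+1)^{4−1} = 2×216 = 432 (Konheim–Weiss)
E.g. (3,2,3,3) → sorted (2,3,3,3): b_i ≤ 1+i ∀i, a PF.

432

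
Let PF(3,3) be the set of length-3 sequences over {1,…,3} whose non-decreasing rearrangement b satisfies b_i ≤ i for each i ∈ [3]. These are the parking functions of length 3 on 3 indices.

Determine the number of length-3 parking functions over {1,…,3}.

16

Count = (4−3)·4^(3−1) = 1·16 = 16
One tuple (1,2,1) → sorted (1,1,2): b_i ≤ i ∀i, a PF.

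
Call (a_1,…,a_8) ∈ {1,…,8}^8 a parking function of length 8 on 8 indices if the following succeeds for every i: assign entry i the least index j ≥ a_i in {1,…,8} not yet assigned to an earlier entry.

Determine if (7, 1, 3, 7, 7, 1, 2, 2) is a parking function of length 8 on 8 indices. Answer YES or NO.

Order a: b = (1, 1, 2, 2, 3, 7, 7, 7).
  b_1=1 ≤ 1
  b_2=1 ≤ 2
  b_3=2 ≤ 3
  b_4=2 ≤ 4
  b_5=3 ≤ 5
  b_6=7 > 6
  fails at i=6 ⇒ NO

NO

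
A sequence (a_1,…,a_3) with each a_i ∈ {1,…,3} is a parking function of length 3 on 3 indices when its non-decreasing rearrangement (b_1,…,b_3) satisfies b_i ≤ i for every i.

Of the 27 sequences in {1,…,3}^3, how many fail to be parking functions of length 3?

|PF| = (4−3)·4^(3−1) = 1 · 16 = 16 [KW]
E.g. (3,3,2) → sorted (2,3,3): b_1=2>1, not a PF.
3^3 − 16 = 27 − 16 = 11

11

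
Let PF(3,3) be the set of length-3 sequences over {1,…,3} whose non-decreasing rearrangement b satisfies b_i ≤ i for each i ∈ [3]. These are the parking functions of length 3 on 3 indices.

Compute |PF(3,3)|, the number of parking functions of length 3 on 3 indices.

16

Count = (3−3+1)·(3+1)^(3−1) = 1×16 = 16 (Konheim–Weiss)
Example (1,2,2) → sorted (1,2,2): b_i ≤ i ∀i, a PF.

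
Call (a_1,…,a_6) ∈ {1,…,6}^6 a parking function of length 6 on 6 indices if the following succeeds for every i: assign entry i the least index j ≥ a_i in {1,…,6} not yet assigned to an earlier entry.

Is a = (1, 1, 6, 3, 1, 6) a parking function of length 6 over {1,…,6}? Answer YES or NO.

Rearranged: b = (1, 1, 1, 3, 6, 6).
  b_1=1 ≤ 1
  b_2=1 ≤ 2
  b_3=1 ≤ 3
  b_4=3 ≤ 4
  b_5=6 > 5
  fails at i=5 ⇒ NO

NO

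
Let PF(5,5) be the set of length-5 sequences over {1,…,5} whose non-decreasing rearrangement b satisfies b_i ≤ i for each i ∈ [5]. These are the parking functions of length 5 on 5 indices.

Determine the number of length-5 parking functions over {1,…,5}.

|PF(5,5)| = (6−5)·6^(5−1) = 1·1296 = 1296 (Pollak)
Example (1,1,1,2,3) → sorted (1,1,1,2,3): b_i ≤ i ∀i, a PF.

1296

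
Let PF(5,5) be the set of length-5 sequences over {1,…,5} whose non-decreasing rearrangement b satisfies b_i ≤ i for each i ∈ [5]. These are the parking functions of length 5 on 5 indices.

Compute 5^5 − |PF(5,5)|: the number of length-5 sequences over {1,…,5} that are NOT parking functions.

1829

#PF = (5−5+1)·(5+1)^(5−1) = 1·1296 = 1296 (Konheim–Weiss)
Example (3,4,3,5,5) → sorted (3,3,4,5,5): b_1=3>1, not a PF.
Total 3125; non-PF = 3125−1296 = 1829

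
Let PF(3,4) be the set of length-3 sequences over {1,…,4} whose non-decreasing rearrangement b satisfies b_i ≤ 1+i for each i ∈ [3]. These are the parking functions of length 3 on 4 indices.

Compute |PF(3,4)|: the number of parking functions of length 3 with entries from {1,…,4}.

|PF(3,4)| = (4−3+1)·(4+1)^(3−1) = 2·25 = 50 (Konheim–Weiss)
Check (4,2,1) → sorted (1,2,4): b_i ≤ 1+i ∀i, a PF.

50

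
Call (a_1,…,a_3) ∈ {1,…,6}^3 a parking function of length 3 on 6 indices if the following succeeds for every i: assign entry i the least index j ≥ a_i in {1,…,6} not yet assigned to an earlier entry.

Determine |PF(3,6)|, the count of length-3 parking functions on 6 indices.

|PF(3,6)| = (6−3+1)·(6+1)^(3−1) = 4 · 49 = 196 (Konheim–Weiss)
One tuple (2,5,5) → sorted (2,5,5): b_i ≤ 3+i ∀i, a PF.

196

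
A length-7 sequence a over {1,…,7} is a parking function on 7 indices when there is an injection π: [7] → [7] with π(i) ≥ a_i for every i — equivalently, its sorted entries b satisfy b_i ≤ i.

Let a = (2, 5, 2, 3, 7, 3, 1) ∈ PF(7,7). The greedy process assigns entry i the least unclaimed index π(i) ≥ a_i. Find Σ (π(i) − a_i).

5

Σπ(i) = 1+…+7 = 28; Σa = 2+5+2+3+7+3+1 = 23; disp = 28−23 = 5.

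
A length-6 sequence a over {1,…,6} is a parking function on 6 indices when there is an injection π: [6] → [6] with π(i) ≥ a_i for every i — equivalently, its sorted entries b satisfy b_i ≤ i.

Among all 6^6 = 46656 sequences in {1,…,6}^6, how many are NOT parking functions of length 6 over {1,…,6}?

29849

Count = 1·7^5 = 1×16807 = 16807 (Konheim–Weiss)
Example (4,3,6,3,1,6) → sorted (1,3,3,4,6,6): b_2=3>2, not a PF.
So 46656 − 16807 = 29849 fail.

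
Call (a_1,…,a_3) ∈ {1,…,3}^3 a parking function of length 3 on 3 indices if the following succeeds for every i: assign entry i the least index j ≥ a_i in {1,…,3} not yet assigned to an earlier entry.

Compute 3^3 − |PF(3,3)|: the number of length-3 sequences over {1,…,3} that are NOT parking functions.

11

|PF(3,3)| = (4−3)·4^(3−1) = 1×16 = 16 [KW]
Check (3,3,2) → sorted (2,3,3): b_1=2>1, not a PF.
So 27 − 16 = 11 fail.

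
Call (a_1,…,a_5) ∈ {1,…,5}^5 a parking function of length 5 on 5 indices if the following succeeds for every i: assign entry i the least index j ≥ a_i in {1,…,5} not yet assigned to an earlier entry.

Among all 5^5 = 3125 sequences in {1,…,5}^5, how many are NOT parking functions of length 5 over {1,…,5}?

#PF = 1·6^4 = 1·1296 = 1296 (Pollak)
One tuple (5,3,5,5,4) → sorted (3,4,5,5,5): b_1=3>1, not a PF.
So 3125 − 1296 = 1829 fail.

1829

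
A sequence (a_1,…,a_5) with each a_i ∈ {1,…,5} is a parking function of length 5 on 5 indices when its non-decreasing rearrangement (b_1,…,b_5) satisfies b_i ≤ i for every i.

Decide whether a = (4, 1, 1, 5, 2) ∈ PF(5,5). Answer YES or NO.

Order a: b = (1, 1, 2, 4, 5).
  b_1=1 ≤ 1
  b_2=1 ≤ 2
  b_3=2 ≤ 3
  b_4=4 ≤ 4
  b_5=5 ≤ 5
All bounds hold ⇒ YES

YES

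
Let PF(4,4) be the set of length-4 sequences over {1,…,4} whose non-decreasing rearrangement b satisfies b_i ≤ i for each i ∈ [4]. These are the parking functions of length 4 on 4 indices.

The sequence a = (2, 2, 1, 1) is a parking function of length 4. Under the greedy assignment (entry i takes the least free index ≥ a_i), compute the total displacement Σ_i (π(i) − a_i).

4

Σπ = 10 ({1..4} each once); Σa = 2+2+1+1 = 6; disp = 10−6 = 4.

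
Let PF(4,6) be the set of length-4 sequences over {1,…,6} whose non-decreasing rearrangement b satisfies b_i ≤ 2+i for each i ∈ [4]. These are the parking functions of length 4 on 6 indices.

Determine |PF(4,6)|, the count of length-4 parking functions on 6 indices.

1029

Count = (7−4)·7^(4−1) = 3·343 = 1029 (Pollak)
Check (4,1,2,1) → sorted (1,1,2,4): b_i ≤ 2+i ∀i, a PF.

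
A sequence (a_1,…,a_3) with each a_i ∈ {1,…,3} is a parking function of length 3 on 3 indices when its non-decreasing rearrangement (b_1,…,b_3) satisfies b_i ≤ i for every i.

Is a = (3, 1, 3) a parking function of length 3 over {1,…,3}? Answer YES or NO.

Rearranged: b = (1, 3, 3).
  b_1=1 ≤ 1
  b_2=3 > 2
  fails at i=2 ⇒ NO

NO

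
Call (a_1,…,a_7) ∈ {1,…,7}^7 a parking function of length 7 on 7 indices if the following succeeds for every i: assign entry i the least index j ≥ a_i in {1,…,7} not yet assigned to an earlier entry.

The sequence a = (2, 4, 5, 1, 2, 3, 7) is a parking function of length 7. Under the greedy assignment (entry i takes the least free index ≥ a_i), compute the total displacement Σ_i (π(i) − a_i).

Σπ = 28 ({1..7} each once); Σa = 2+4+5+1+2+3+7 = 24; disp = 28−24 = 4.

4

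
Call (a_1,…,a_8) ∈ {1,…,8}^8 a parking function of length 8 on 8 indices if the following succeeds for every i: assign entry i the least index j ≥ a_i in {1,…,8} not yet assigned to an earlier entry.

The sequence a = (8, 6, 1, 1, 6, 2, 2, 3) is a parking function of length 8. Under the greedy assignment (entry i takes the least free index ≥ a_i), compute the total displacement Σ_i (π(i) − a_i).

7

Σπ = 36 ({1..8} each once); Σa = 8+6+1+1+6+2+2+3 = 29; disp = 36−29 = 7.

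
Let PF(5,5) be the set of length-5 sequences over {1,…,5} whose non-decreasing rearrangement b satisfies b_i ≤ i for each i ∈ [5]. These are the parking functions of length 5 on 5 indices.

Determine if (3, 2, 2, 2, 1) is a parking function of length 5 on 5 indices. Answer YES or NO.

YES

Order a: b = (1, 2, 2, 2, 3).
  b_1=1 ≤ 1
  b_2=2 ≤ 2
  b_3=2 ≤ 3
  b_4=2 ≤ 4
  b_5=3 ≤ 5
All bounds hold ⇒ YES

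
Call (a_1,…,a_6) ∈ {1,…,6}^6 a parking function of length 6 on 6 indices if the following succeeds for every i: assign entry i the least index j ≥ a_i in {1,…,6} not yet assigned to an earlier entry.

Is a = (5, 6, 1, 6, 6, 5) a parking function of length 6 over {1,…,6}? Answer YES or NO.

NO

Sorted: b = (1, 5, 5, 6, 6, 6).
  b_1=1 ≤ 1
  b_2=5 > 2
  fails at i=2 ⇒ NO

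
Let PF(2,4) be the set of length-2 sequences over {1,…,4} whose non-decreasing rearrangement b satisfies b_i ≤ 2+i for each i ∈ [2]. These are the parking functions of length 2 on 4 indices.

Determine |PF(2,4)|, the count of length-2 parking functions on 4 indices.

|PF| = (4+1−2)·(4+1)^{2−1} = 3·5 = 15 (Konheim–Weiss)
One tuple (2,4) → sorted (2,4): b_i ≤ 2+i ∀i, a PF.

15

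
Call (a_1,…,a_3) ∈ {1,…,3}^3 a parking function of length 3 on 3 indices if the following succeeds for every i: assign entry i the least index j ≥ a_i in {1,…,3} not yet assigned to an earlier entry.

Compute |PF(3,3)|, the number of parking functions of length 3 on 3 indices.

16

|PF| = (3−3+1)·(3+1)^(3−1) = 1 · 16 = 16 (Konheim–Weiss)
Example (1,2,2) → sorted (1,2,2): b_i ≤ i ∀i, a PF.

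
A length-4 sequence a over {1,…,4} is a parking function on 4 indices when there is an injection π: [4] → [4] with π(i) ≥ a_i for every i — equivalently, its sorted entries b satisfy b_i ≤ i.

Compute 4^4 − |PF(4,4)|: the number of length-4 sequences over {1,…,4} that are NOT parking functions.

#PF = (4+1−4)·(4+1)^{4−1} = 1×125 = 125 (Pollak)
E.g. (3,4,2,4) → sorted (2,3,4,4): b_1=2>1, not a PF.
4^4 − 125 = 256 − 125 = 131

131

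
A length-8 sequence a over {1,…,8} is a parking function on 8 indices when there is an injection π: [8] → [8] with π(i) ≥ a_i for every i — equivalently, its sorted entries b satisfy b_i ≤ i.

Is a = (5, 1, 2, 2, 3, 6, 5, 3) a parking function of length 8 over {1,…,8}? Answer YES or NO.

YES

Sorted: b = (1, 2, 2, 3, 3, 5, 5, 6).
  b_1=1 ≤ 1
  b_2=2 ≤ 2
  b_3=2 ≤ 3
  b_4=3 ≤ 4
  b_5=3 ≤ 5
  b_6=5 ≤ 6
  b_7=5 ≤ 7
  b_8=6 ≤ 8
All bounds hold ⇒ YES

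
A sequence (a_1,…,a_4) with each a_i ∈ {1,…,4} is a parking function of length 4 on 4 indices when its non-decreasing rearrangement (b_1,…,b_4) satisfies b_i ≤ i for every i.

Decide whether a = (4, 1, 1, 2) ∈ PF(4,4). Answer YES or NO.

Rearranged: b = (1, 1, 2, 4).
  b_1=1 ≤ 1
  b_2=1 ≤ 2
  b_3=2 ≤ 3
  b_4=4 ≤ 4
All bounds hold ⇒ YES

YES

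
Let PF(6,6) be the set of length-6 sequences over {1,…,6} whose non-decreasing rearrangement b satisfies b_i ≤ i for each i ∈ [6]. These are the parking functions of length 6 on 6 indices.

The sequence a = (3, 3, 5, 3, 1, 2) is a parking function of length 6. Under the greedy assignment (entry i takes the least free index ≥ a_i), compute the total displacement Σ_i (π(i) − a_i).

4

Σπ(i) = 1+…+6 = 21; Σa = 3+3+5+3+1+2 = 17; disp = 21−17 = 4.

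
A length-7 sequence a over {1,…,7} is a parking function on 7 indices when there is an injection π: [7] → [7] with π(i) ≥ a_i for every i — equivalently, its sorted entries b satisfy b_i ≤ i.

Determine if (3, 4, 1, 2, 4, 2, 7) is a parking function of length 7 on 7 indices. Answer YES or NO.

Sorted: b = (1, 2, 2, 3, 4, 4, 7).
  b_1=1 ≤ 1
  b_2=2 ≤ 2
  b_3=2 ≤ 3
  b_4=3 ≤ 4
  b_5=4 ≤ 5
  b_6=4 ≤ 6
  b_7=7 ≤ 7
All bounds hold ⇒ YES

YES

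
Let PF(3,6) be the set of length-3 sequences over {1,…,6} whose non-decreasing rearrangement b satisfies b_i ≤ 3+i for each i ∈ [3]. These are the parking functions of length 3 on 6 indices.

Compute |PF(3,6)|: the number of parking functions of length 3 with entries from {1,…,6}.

|PF(3,6)| = (7−3)·7^(3−1) = 4 · 49 = 196 (Konheim–Weiss)
One tuple (2,2,6) → sorted (2,2,6): b_i ≤ 3+i ∀i, a PF.

196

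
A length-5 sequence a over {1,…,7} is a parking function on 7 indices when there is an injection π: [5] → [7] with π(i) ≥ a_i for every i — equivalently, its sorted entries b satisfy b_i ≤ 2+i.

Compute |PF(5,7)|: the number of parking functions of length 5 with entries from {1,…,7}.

Count = (7+1−5)·(7+1)^{5−1} = 3×4096 = 12288 [KW]
E.g. (1,5,6,3,2) → sorted (1,2,3,5,6): b_i ≤ 2+i ∀i, a PF.

12288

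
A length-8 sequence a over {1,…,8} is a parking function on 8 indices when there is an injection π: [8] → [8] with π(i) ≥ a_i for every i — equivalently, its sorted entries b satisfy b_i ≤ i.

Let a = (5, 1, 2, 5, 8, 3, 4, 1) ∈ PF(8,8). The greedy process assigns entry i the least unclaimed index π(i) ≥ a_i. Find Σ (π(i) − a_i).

Σπ = 8·9/2 = 36 (π permutes [8]); Σa = 5+1+2+5+8+3+4+1 = 29; disp = 36−29 = 7.

7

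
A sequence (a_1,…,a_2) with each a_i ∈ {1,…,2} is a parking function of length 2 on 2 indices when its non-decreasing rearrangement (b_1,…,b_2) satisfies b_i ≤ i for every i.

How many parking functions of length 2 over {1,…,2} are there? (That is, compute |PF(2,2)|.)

3

|PF(2,2)| = (3−2)·3^(2−1) = 1·3 = 3 (Konheim–Weiss)
Check (2,1) → sorted (1,2): b_i ≤ i ∀i, a PF.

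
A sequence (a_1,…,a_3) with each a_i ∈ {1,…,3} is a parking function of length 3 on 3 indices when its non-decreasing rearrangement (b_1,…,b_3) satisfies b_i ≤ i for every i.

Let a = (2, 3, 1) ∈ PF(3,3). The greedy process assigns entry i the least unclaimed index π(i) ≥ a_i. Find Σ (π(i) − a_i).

Σπ(i) = 1+…+3 = 6; Σa = 2+3+1 = 6; disp = 6−6 = 0.

0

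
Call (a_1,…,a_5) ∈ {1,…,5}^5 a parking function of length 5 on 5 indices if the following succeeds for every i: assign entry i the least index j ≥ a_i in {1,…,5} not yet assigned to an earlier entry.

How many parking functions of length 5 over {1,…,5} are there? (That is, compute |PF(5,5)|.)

1296

#PF = (5−5+1)·(5+1)^(5−1) = 1×1296 = 1296 (Konheim–Weiss)
E.g. (2,4,4,1,2) → sorted (1,2,2,4,4): b_i ≤ i ∀i, a PF.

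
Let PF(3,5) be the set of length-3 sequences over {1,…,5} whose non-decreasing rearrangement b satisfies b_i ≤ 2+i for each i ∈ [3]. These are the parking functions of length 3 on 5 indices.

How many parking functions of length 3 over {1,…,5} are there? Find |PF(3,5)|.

|PF(3,5)| = (6−3)·6^(3−1) = 3 · 36 = 108 (Konheim–Weiss)
One tuple (2,1,5) → sorted (1,2,5): b_i ≤ 2+i ∀i, a PF.

108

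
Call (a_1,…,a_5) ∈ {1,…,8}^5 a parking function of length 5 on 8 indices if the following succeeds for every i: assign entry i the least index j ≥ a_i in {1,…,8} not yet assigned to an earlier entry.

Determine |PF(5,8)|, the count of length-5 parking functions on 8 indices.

26244

Count = (8+1−5)·(8+1)^{5−1} = 4·6561 = 26244 (Pollak)
Example (3,4,2,4,3) → sorted (2,3,3,4,4): b_i ≤ 3+i ∀i, a PF.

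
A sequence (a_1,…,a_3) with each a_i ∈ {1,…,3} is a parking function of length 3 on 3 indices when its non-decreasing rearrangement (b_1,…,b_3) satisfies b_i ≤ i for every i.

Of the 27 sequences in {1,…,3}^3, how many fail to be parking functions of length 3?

11

#PF = (3+1−3)·(3+1)^{3−1} = 1·16 = 16
One tuple (3,3,3) → sorted (3,3,3): b_1=3>1, not a PF.
3^3 − 16 = 27 − 16 = 11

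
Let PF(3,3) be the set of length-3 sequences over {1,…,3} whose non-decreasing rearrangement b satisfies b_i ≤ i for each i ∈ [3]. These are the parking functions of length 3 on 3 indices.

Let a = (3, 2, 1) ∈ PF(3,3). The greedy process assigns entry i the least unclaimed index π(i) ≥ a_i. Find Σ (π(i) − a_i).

Σπ(i) = 1+…+3 = 6; Σa = 3+2+1 = 6; disp = 6−6 = 0.

0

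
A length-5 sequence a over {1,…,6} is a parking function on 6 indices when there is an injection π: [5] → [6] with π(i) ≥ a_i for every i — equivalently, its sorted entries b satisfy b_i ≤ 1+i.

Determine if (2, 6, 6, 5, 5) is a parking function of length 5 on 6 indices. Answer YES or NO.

NO

Sorted: b = (2, 5, 5, 6, 6).
  b_1=2 ≤ 2
  b_2=5 > 3
  fails at i=2 ⇒ NO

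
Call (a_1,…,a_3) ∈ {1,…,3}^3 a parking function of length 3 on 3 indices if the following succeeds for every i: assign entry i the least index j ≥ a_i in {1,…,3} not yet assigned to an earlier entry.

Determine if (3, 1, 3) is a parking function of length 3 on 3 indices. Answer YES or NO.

NO

Rearranged: b = (1, 3, 3).
  b_1=1 ≤ 1
  b_2=3 > 2
  fails at i=2 ⇒ NO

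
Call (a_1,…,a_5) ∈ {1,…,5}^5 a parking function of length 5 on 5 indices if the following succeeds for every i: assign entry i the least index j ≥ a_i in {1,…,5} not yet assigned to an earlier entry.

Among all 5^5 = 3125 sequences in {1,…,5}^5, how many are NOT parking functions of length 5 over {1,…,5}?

1829

Count = (5+1−5)·(5+1)^{5−1} = 1 · 1296 = 1296 (Pollak)
E.g. (4,4,4,4,4) → sorted (4,4,4,4,4): b_1=4>1, not a PF.
So 3125 − 1296 = 1829 fail.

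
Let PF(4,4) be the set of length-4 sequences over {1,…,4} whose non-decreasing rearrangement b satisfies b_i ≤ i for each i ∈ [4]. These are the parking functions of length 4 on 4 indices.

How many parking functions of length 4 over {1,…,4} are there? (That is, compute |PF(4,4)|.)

125

Count = (4+1−4)·(4+1)^{4−1} = 1 · 125 = 125 (Konheim–Weiss)
Check (2,1,2,4) → sorted (1,2,2,4): b_i ≤ i ∀i, a PF.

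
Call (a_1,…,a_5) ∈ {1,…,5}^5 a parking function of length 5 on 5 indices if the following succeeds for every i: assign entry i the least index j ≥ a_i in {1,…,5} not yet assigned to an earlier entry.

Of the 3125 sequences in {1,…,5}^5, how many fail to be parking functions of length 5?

1829

#PF = (6−5)·6^(5−1) = 1 · 1296 = 1296 [KW]
Check (4,5,4,4,3) → sorted (3,4,4,4,5): b_1=3>1, not a PF.
Total 3125; non-PF = 3125−1296 = 1829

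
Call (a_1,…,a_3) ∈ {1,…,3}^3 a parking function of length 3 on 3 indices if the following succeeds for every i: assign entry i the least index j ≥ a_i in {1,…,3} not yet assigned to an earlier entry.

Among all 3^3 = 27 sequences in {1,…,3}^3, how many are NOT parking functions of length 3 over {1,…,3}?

11

|PF(3,3)| = (4−3)·4^(3−1) = 1×16 = 16 [KW]
One tuple (3,3,3) → sorted (3,3,3): b_1=3>1, not a PF.
Total 27; non-PF = 27−16 = 11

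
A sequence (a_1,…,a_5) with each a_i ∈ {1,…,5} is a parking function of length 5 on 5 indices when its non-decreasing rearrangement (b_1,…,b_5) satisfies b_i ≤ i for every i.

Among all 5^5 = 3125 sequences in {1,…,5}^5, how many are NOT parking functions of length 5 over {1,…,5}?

1829

#PF = 1·6^4 = 1 · 1296 = 1296 (Pollak)
One tuple (5,5,3,3,3) → sorted (3,3,3,5,5): b_1=3>1, not a PF.
5^5 − 1296 = 3125 − 1296 = 1829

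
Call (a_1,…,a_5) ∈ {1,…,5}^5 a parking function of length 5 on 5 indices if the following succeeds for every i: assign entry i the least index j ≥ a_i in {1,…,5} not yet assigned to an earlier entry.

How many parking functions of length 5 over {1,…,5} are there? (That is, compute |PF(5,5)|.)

Count = (6−5)·6^(5−1) = 1 · 1296 = 1296
E.g. (3,3,1,2,5) → sorted (1,2,3,3,5): b_i ≤ i ∀i, a PF.

1296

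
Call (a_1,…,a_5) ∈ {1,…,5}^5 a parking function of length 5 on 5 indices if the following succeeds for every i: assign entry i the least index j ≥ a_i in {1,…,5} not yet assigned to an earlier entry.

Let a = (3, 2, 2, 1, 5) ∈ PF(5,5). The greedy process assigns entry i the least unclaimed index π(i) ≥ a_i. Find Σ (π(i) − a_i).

2

Σπ = 15 ({1..5} each once); Σa = 3+2+2+1+5 = 13; disp = 15−13 = 2.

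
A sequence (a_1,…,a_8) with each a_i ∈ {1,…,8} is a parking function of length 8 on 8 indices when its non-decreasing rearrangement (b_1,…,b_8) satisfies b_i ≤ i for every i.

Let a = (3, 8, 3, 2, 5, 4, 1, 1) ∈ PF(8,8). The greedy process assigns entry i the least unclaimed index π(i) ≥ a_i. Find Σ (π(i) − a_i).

9

Σπ = 8·9/2 = 36 (π permutes [8]); Σa = 3+8+3+2+5+4+1+1 = 27; disp = 36−27 = 9.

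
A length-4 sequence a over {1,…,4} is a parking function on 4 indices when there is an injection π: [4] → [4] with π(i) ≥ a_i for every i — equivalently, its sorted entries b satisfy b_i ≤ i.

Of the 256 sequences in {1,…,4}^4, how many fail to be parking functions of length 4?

131

|PF| = (4+1−4)·(4+1)^{4−1} = 1·125 = 125 (Pollak)
E.g. (4,3,4,4) → sorted (3,4,4,4): b_1=3>1, not a PF.
So 256 − 125 = 131 fail.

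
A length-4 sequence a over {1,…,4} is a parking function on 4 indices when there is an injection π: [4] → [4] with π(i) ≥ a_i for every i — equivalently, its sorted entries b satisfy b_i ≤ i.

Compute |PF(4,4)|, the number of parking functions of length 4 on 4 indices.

#PF = (4−4+1)·(4+1)^(4−1) = 1 · 125 = 125 [KW]
Check (2,1,2,4) → sorted (1,2,2,4): b_i ≤ i ∀i, a PF.

125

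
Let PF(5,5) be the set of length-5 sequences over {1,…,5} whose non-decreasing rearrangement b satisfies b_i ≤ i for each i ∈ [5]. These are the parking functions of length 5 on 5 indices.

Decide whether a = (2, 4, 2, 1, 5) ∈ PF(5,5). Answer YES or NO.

Order a: b = (1, 2, 2, 4, 5).
  b_1=1 ≤ 1
  b_2=2 ≤ 2
  b_3=2 ≤ 3
  b_4=4 ≤ 4
  b_5=5 ≤ 5
All bounds hold ⇒ YES

YES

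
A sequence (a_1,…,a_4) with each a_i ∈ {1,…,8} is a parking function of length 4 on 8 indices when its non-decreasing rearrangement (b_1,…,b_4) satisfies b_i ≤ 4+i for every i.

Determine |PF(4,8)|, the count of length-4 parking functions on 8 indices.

Count = (8+1−4)·(8+1)^{4−1} = 5×729 = 3645 (Konheim–Weiss)
Check (8,2,1,2) → sorted (1,2,2,8): b_i ≤ 4+i ∀i, a PF.

3645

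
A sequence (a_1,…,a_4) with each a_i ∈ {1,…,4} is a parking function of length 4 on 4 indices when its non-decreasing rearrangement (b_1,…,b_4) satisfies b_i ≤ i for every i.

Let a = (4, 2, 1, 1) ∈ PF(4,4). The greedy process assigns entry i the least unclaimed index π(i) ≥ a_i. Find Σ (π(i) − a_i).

2

Σπ(i) = 1+…+4 = 10; Σa = 4+2+1+1 = 8; disp = 10−8 = 2.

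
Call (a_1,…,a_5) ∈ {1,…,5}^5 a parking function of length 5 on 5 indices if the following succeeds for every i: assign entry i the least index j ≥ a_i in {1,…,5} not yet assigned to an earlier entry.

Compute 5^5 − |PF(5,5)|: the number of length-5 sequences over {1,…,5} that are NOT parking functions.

1829

#PF = 1·6^4 = 1×1296 = 1296 (Konheim–Weiss)
Example (4,5,3,4,3) → sorted (3,3,4,4,5): b_1=3>1, not a PF.
So 3125 − 1296 = 1829 fail.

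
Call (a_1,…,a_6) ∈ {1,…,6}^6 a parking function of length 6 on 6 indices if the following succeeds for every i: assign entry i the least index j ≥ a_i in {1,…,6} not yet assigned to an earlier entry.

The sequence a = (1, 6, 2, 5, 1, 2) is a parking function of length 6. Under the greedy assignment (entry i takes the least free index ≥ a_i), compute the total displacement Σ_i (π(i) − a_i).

Σπ = 6·7/2 = 21 (π permutes [6]); Σa = 1+6+2+5+1+2 = 17; disp = 21−17 = 4.

4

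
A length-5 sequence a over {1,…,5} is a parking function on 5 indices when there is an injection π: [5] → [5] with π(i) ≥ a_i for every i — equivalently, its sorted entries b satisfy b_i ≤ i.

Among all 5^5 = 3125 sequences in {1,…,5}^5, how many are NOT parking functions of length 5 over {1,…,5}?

1829

Count = 1·6^4 = 1·1296 = 1296 (Pollak)
E.g. (2,4,3,4,4) → sorted (2,3,4,4,4): b_1=2>1, not a PF.
Total 3125; non-PF = 3125−1296 = 1829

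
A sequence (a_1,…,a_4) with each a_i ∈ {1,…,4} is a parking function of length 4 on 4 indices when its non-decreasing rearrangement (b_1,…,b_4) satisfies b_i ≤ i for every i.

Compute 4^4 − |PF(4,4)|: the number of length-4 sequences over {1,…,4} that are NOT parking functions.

131

Count = 1·5^3 = 1×125 = 125 [KW]
One tuple (4,3,3,4) → sorted (3,3,4,4): b_1=3>1, not a PF.
4^4 − 125 = 256 − 125 = 131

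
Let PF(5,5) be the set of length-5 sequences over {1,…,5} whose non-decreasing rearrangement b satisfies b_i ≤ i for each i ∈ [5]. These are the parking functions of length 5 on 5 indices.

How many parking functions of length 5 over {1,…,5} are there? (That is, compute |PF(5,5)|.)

1296

|PF| = (6−5)·6^(5−1) = 1×1296 = 1296 (Konheim–Weiss)
Check (1,4,3,2,2) → sorted (1,2,2,3,4): b_i ≤ i ∀i, a PF.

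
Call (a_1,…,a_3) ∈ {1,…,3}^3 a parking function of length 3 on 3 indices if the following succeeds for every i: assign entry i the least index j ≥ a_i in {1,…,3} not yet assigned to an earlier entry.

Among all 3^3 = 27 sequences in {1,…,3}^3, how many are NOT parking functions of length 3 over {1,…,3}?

11

|PF(3,3)| = (4−3)·4^(3−1) = 1×16 = 16 (Konheim–Weiss)
One tuple (2,3,2) → sorted (2,2,3): b_1=2>1, not a PF.
Total 27; non-PF = 27−16 = 11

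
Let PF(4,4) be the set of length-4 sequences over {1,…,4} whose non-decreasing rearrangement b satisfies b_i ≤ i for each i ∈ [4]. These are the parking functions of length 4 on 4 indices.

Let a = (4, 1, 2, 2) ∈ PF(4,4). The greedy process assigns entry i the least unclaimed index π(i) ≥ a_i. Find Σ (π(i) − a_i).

Σπ = 10 ({1..4} each once); Σa = 4+1+2+2 = 9; disp = 10−9 = 1.

1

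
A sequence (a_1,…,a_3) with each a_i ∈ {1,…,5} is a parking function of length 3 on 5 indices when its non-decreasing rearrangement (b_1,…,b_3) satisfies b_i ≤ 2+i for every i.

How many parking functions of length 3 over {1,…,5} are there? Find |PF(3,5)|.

108

#PF = 3·6^2 = 3×36 = 108 (Pollak)
Example (5,1,2) → sorted (1,2,5): b_i ≤ 2+i ∀i, a PF.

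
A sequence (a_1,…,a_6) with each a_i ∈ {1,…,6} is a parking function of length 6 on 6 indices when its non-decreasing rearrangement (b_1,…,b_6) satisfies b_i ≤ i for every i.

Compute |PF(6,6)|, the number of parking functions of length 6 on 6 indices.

16807

Count = (6+1−6)·(6+1)^{6−1} = 1×16807 = 16807
One tuple (5,3,1,5,4,1) → sorted (1,1,3,4,5,5): b_i ≤ i ∀i, a PF.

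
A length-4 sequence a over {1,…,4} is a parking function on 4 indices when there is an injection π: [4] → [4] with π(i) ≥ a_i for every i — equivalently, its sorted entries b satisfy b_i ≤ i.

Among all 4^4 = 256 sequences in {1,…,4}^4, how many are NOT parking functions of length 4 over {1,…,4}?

|PF(4,4)| = (5−4)·5^(4−1) = 1 · 125 = 125 (Konheim–Weiss)
Example (3,2,3,4) → sorted (2,3,3,4): b_1=2>1, not a PF.
4^4 − 125 = 256 − 125 = 131

131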